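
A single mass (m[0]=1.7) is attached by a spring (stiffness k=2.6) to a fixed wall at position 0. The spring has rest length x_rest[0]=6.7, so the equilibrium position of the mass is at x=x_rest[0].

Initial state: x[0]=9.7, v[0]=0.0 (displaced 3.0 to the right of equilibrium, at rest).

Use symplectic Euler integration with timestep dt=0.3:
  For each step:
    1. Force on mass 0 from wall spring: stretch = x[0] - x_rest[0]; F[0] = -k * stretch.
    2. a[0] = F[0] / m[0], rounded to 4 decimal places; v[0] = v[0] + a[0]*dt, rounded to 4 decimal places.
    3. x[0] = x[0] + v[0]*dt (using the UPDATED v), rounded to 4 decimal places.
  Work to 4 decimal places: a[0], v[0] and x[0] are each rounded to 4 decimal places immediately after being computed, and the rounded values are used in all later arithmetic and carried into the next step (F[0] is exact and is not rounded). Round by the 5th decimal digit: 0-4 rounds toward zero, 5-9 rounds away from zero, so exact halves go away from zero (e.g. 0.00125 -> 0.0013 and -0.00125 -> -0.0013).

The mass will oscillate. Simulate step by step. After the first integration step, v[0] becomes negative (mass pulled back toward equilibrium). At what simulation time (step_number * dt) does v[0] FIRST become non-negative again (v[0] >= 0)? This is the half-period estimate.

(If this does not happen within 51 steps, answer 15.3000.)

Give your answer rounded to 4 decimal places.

Step 0: x=[9.7000] v=[0.0000]
Step 1: x=[9.2871] v=[-1.3765]
Step 2: x=[8.5181] v=[-2.5635]
Step 3: x=[7.4988] v=[-3.3977]
Step 4: x=[6.3695] v=[-3.7642]
Step 5: x=[5.2857] v=[-3.6126]
Step 6: x=[4.3966] v=[-2.9637]
Step 7: x=[3.8245] v=[-1.9069]
Step 8: x=[3.6482] v=[-0.5876]
Step 9: x=[3.8920] v=[0.8127]
First v>=0 after going negative at step 9, time=2.7000

Answer: 2.7000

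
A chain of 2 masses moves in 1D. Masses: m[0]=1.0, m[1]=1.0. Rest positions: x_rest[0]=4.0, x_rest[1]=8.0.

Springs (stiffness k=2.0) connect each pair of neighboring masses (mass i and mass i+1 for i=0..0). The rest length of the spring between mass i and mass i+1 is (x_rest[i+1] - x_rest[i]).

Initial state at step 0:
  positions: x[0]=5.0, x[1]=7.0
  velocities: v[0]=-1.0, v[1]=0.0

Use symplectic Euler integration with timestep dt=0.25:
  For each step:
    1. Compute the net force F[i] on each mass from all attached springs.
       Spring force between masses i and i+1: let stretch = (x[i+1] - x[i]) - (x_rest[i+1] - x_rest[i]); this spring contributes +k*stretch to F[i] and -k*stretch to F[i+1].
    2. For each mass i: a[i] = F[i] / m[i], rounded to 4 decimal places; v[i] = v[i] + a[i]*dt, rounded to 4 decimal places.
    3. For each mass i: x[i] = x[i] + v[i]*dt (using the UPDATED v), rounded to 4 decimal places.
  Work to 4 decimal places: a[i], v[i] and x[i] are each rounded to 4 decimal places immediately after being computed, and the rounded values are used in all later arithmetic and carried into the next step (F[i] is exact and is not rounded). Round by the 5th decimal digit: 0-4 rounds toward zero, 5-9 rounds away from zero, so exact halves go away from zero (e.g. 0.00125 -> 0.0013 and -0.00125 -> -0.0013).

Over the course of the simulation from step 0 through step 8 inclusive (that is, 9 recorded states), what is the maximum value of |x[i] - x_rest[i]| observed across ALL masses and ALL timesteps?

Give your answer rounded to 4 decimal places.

Step 0: x=[5.0000 7.0000] v=[-1.0000 0.0000]
Step 1: x=[4.5000 7.2500] v=[-2.0000 1.0000]
Step 2: x=[3.8438 7.6563] v=[-2.6250 1.6250]
Step 3: x=[3.1641 8.0860] v=[-2.7188 1.7188]
Step 4: x=[2.5996 8.4005] v=[-2.2579 1.2579]
Step 5: x=[2.2602 8.4899] v=[-1.3575 0.3575]
Step 6: x=[2.1995 8.3006] v=[-0.2427 -0.7574]
Step 7: x=[2.4015 7.8486] v=[0.8079 -1.8080]
Step 8: x=[2.7844 7.2157] v=[1.5315 -2.5316]
Max displacement = 1.8005

Answer: 1.8005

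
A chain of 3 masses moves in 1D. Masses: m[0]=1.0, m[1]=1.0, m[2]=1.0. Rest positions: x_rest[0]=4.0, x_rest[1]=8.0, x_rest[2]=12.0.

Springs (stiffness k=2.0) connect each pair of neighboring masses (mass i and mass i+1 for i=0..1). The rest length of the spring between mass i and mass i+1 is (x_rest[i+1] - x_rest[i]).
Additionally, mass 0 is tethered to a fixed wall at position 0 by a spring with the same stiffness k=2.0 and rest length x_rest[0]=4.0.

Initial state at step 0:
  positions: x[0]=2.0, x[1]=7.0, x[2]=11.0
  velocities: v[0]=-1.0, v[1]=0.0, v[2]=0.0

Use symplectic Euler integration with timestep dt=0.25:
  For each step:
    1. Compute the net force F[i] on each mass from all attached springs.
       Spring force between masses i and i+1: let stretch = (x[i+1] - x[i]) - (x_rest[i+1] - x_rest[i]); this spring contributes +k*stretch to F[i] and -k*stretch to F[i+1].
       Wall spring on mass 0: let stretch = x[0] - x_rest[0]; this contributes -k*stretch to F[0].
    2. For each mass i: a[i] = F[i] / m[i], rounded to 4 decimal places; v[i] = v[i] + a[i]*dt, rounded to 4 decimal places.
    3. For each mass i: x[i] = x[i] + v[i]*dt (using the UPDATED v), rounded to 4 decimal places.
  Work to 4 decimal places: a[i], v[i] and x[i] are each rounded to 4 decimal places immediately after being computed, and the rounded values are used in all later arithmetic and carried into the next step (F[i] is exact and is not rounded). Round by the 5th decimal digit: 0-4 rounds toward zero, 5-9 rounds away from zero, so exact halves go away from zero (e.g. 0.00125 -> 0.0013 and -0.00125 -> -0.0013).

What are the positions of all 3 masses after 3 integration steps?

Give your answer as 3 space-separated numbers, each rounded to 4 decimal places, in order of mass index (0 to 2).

Answer: 3.2207 6.4961 10.9297

Derivation:
Step 0: x=[2.0000 7.0000 11.0000] v=[-1.0000 0.0000 0.0000]
Step 1: x=[2.1250 6.8750 11.0000] v=[0.5000 -0.5000 0.0000]
Step 2: x=[2.5781 6.6719 10.9844] v=[1.8125 -0.8125 -0.0625]
Step 3: x=[3.2207 6.4961 10.9297] v=[2.5704 -0.7032 -0.2188]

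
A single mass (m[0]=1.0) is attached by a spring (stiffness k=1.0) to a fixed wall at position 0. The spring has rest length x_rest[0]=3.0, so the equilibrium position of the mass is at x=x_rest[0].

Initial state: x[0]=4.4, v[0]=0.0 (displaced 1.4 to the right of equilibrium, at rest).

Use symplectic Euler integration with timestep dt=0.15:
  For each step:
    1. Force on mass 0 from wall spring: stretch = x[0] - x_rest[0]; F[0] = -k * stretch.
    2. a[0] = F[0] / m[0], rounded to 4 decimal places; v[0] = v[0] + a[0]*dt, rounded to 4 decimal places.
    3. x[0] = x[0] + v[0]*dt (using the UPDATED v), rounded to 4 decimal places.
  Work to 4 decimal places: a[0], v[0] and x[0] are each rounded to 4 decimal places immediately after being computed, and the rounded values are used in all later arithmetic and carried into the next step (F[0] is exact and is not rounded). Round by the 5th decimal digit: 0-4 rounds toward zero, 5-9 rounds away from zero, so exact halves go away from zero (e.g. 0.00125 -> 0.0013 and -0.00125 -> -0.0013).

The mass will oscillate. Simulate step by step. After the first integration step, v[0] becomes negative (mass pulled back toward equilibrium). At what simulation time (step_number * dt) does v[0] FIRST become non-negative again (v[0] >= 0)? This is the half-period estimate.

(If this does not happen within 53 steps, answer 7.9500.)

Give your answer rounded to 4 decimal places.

Answer: 3.1500

Derivation:
Step 0: x=[4.4000] v=[0.0000]
Step 1: x=[4.3685] v=[-0.2100]
Step 2: x=[4.3062] v=[-0.4153]
Step 3: x=[4.2145] v=[-0.6112]
Step 4: x=[4.0955] v=[-0.7934]
Step 5: x=[3.9518] v=[-0.9577]
Step 6: x=[3.7867] v=[-1.1005]
Step 7: x=[3.6039] v=[-1.2185]
Step 8: x=[3.4075] v=[-1.3091]
Step 9: x=[3.2020] v=[-1.3702]
Step 10: x=[2.9919] v=[-1.4005]
Step 11: x=[2.7820] v=[-1.3993]
Step 12: x=[2.5770] v=[-1.3666]
Step 13: x=[2.3815] v=[-1.3032]
Step 14: x=[2.1999] v=[-1.2104]
Step 15: x=[2.0363] v=[-1.0904]
Step 16: x=[1.8944] v=[-0.9458]
Step 17: x=[1.7774] v=[-0.7800]
Step 18: x=[1.6879] v=[-0.5966]
Step 19: x=[1.6279] v=[-0.3998]
Step 20: x=[1.5988] v=[-0.1940]
Step 21: x=[1.6012] v=[0.0162]
First v>=0 after going negative at step 21, time=3.1500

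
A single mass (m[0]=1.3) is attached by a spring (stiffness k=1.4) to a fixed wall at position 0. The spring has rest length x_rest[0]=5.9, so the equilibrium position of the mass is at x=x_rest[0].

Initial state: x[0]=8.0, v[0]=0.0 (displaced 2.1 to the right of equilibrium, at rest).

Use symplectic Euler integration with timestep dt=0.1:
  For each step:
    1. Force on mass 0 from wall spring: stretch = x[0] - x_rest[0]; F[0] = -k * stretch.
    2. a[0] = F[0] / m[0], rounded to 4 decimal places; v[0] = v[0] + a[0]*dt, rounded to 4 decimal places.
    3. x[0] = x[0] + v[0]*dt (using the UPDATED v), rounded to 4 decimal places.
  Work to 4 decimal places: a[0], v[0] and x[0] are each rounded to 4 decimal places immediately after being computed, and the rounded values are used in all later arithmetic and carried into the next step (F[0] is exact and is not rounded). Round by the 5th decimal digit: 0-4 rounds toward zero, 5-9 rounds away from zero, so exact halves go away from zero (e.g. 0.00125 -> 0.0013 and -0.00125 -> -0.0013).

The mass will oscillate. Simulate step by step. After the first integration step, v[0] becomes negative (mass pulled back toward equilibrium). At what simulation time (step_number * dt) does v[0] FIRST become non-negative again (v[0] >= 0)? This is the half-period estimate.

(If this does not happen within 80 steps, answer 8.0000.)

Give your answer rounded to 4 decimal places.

Answer: 3.1000

Derivation:
Step 0: x=[8.0000] v=[0.0000]
Step 1: x=[7.9774] v=[-0.2262]
Step 2: x=[7.9324] v=[-0.4499]
Step 3: x=[7.8655] v=[-0.6688]
Step 4: x=[7.7775] v=[-0.8805]
Step 5: x=[7.6692] v=[-1.0827]
Step 6: x=[7.5419] v=[-1.2732]
Step 7: x=[7.3969] v=[-1.4500]
Step 8: x=[7.2358] v=[-1.6112]
Step 9: x=[7.0603] v=[-1.7551]
Step 10: x=[6.8723] v=[-1.8801]
Step 11: x=[6.6738] v=[-1.9848]
Step 12: x=[6.4670] v=[-2.0681]
Step 13: x=[6.2541] v=[-2.1292]
Step 14: x=[6.0374] v=[-2.1673]
Step 15: x=[5.8192] v=[-2.1821]
Step 16: x=[5.6019] v=[-2.1734]
Step 17: x=[5.3878] v=[-2.1413]
Step 18: x=[5.1792] v=[-2.0861]
Step 19: x=[4.9784] v=[-2.0085]
Step 20: x=[4.7875] v=[-1.9093]
Step 21: x=[4.6086] v=[-1.7895]
Step 22: x=[4.4436] v=[-1.6504]
Step 23: x=[4.2942] v=[-1.4936]
Step 24: x=[4.1621] v=[-1.3207]
Step 25: x=[4.0488] v=[-1.1335]
Step 26: x=[3.9554] v=[-0.9341]
Step 27: x=[3.8829] v=[-0.7247]
Step 28: x=[3.8322] v=[-0.5075]
Step 29: x=[3.8037] v=[-0.2848]
Step 30: x=[3.7978] v=[-0.0590]
Step 31: x=[3.8145] v=[0.1674]
First v>=0 after going negative at step 31, time=3.1000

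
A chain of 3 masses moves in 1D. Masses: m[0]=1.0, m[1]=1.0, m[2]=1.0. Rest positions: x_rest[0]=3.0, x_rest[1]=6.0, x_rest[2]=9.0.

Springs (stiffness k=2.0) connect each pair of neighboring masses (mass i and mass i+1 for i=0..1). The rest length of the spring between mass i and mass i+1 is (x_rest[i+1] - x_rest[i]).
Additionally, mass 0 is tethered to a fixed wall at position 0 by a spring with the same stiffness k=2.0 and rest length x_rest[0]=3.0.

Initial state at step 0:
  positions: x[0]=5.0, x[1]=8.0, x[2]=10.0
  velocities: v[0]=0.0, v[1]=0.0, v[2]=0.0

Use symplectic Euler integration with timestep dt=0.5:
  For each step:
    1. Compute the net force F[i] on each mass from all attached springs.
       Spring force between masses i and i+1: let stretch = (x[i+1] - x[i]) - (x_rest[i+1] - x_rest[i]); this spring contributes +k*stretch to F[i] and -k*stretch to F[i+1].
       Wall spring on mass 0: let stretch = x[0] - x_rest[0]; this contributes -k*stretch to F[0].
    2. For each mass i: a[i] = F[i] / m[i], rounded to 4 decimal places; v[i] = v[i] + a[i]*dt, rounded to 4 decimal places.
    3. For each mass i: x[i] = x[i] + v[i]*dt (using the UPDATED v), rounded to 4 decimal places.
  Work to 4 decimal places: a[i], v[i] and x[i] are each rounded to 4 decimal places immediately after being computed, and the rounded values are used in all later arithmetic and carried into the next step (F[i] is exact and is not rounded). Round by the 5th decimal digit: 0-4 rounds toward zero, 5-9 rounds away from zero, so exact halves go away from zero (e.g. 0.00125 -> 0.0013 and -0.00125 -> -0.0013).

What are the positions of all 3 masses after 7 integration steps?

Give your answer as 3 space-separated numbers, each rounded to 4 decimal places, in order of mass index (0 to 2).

Step 0: x=[5.0000 8.0000 10.0000] v=[0.0000 0.0000 0.0000]
Step 1: x=[4.0000 7.5000 10.5000] v=[-2.0000 -1.0000 1.0000]
Step 2: x=[2.7500 6.7500 11.0000] v=[-2.5000 -1.5000 1.0000]
Step 3: x=[2.1250 6.1250 10.8750] v=[-1.2500 -1.2500 -0.2500]
Step 4: x=[2.4375 5.8750 9.8750] v=[0.6250 -0.5000 -2.0000]
Step 5: x=[3.2500 5.9063 8.3750] v=[1.6250 0.0625 -3.0000]
Step 6: x=[3.7657 5.8438 7.1407] v=[1.0313 -0.1251 -2.4687]
Step 7: x=[3.4376 5.3907 6.7579] v=[-0.6563 -0.9063 -0.7656]

Answer: 3.4376 5.3907 6.7579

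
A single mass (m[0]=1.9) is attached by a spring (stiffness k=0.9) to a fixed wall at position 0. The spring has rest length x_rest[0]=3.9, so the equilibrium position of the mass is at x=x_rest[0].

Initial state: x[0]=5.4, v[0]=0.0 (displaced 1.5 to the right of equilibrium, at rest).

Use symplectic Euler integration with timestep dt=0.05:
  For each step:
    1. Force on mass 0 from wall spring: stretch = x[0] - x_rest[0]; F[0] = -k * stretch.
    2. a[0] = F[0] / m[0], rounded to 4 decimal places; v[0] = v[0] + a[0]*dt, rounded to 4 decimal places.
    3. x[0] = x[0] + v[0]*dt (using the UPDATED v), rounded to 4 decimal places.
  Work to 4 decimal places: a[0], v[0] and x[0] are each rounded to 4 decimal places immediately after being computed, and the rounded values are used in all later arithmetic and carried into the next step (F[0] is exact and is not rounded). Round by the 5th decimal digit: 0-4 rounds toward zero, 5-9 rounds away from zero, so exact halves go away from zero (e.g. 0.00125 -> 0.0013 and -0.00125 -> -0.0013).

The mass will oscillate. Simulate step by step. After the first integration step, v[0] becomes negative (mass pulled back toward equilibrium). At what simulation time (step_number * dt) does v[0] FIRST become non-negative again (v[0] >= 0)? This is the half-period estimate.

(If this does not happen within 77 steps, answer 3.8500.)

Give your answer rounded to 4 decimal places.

Answer: 3.8500

Derivation:
Step 0: x=[5.4000] v=[0.0000]
Step 1: x=[5.3982] v=[-0.0355]
Step 2: x=[5.3947] v=[-0.0710]
Step 3: x=[5.3894] v=[-0.1064]
Step 4: x=[5.3823] v=[-0.1417]
Step 5: x=[5.3735] v=[-0.1768]
Step 6: x=[5.3629] v=[-0.2117]
Step 7: x=[5.3506] v=[-0.2464]
Step 8: x=[5.3366] v=[-0.2808]
Step 9: x=[5.3209] v=[-0.3148]
Step 10: x=[5.3035] v=[-0.3485]
Step 11: x=[5.2844] v=[-0.3817]
Step 12: x=[5.2637] v=[-0.4145]
Step 13: x=[5.2414] v=[-0.4468]
Step 14: x=[5.2175] v=[-0.4786]
Step 15: x=[5.1920] v=[-0.5098]
Step 16: x=[5.1650] v=[-0.5404]
Step 17: x=[5.1365] v=[-0.5704]
Step 18: x=[5.1065] v=[-0.5997]
Step 19: x=[5.0751] v=[-0.6283]
Step 20: x=[5.0423] v=[-0.6561]
Step 21: x=[5.0081] v=[-0.6832]
Step 22: x=[4.9726] v=[-0.7094]
Step 23: x=[4.9359] v=[-0.7348]
Step 24: x=[4.8979] v=[-0.7593]
Step 25: x=[4.8588] v=[-0.7829]
Step 26: x=[4.8185] v=[-0.8056]
Step 27: x=[4.7771] v=[-0.8274]
Step 28: x=[4.7347] v=[-0.8482]
Step 29: x=[4.6913] v=[-0.8680]
Step 30: x=[4.6470] v=[-0.8867]
Step 31: x=[4.6018] v=[-0.9044]
Step 32: x=[4.5558] v=[-0.9210]
Step 33: x=[4.5090] v=[-0.9365]
Step 34: x=[4.4615] v=[-0.9509]
Step 35: x=[4.4133] v=[-0.9642]
Step 36: x=[4.3645] v=[-0.9764]
Step 37: x=[4.3151] v=[-0.9874]
Step 38: x=[4.2652] v=[-0.9972]
Step 39: x=[4.2149] v=[-1.0059]
Step 40: x=[4.1642] v=[-1.0134]
Step 41: x=[4.1132] v=[-1.0197]
Step 42: x=[4.0620] v=[-1.0248]
Step 43: x=[4.0106] v=[-1.0286]
Step 44: x=[3.9590] v=[-1.0312]
Step 45: x=[3.9074] v=[-1.0326]
Step 46: x=[3.8558] v=[-1.0328]
Step 47: x=[3.8042] v=[-1.0318]
Step 48: x=[3.7527] v=[-1.0295]
Step 49: x=[3.7014] v=[-1.0260]
Step 50: x=[3.6503] v=[-1.0213]
Step 51: x=[3.5995] v=[-1.0154]
Step 52: x=[3.5491] v=[-1.0083]
Step 53: x=[3.4991] v=[-1.0000]
Step 54: x=[3.4496] v=[-0.9905]
Step 55: x=[3.4006] v=[-0.9798]
Step 56: x=[3.3522] v=[-0.9680]
Step 57: x=[3.3045] v=[-0.9550]
Step 58: x=[3.2575] v=[-0.9409]
Step 59: x=[3.2112] v=[-0.9257]
Step 60: x=[3.1657] v=[-0.9094]
Step 61: x=[3.1211] v=[-0.8920]
Step 62: x=[3.0774] v=[-0.8736]
Step 63: x=[3.0347] v=[-0.8541]
Step 64: x=[2.9930] v=[-0.8336]
Step 65: x=[2.9524] v=[-0.8121]
Step 66: x=[2.9129] v=[-0.7897]
Step 67: x=[2.8746] v=[-0.7663]
Step 68: x=[2.8375] v=[-0.7420]
Step 69: x=[2.8017] v=[-0.7168]
Step 70: x=[2.7672] v=[-0.6908]
Step 71: x=[2.7340] v=[-0.6640]
Step 72: x=[2.7022] v=[-0.6364]
Step 73: x=[2.6718] v=[-0.6080]
Step 74: x=[2.6429] v=[-0.5789]
Step 75: x=[2.6154] v=[-0.5491]
Step 76: x=[2.5895] v=[-0.5187]
Step 77: x=[2.5651] v=[-0.4877]
v[0] did not become non-negative within 77 steps; using fallback time=3.8500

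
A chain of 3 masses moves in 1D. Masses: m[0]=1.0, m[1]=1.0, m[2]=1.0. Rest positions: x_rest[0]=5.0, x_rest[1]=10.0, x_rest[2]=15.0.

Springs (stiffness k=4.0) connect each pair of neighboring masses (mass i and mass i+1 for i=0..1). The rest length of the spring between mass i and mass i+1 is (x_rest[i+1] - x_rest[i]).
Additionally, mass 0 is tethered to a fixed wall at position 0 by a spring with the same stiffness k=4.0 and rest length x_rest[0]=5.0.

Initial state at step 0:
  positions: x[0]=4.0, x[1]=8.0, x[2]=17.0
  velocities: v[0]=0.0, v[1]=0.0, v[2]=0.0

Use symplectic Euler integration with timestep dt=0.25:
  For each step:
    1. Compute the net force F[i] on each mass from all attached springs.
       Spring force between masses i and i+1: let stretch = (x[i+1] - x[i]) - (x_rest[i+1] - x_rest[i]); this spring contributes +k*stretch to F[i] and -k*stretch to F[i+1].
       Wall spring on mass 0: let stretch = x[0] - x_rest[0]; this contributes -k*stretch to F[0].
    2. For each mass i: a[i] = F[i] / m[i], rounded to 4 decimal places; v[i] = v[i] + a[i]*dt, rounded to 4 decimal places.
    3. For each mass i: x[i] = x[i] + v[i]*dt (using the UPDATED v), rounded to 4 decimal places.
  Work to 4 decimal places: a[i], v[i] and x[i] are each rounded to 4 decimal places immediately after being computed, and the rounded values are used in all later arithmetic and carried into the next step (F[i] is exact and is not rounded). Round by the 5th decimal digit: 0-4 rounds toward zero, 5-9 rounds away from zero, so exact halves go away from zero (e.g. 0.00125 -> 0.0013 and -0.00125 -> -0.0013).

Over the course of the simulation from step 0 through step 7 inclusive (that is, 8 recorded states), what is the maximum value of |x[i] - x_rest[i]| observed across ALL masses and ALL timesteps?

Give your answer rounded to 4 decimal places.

Answer: 2.2979

Derivation:
Step 0: x=[4.0000 8.0000 17.0000] v=[0.0000 0.0000 0.0000]
Step 1: x=[4.0000 9.2500 16.0000] v=[0.0000 5.0000 -4.0000]
Step 2: x=[4.3125 10.8750 14.5625] v=[1.2500 6.5000 -5.7500]
Step 3: x=[5.1875 11.7813 13.4531] v=[3.5000 3.6250 -4.4375]
Step 4: x=[6.4141 11.4571 13.1758] v=[4.9063 -1.2970 -1.1093]
Step 5: x=[7.2979 10.3018 13.7188] v=[3.5352 -4.6213 2.1720]
Step 6: x=[7.1082 9.2498 14.6576] v=[-0.7588 -4.2082 3.7550]
Step 7: x=[5.6769 9.0143 15.4944] v=[-5.7254 -0.9420 3.3472]
Max displacement = 2.2979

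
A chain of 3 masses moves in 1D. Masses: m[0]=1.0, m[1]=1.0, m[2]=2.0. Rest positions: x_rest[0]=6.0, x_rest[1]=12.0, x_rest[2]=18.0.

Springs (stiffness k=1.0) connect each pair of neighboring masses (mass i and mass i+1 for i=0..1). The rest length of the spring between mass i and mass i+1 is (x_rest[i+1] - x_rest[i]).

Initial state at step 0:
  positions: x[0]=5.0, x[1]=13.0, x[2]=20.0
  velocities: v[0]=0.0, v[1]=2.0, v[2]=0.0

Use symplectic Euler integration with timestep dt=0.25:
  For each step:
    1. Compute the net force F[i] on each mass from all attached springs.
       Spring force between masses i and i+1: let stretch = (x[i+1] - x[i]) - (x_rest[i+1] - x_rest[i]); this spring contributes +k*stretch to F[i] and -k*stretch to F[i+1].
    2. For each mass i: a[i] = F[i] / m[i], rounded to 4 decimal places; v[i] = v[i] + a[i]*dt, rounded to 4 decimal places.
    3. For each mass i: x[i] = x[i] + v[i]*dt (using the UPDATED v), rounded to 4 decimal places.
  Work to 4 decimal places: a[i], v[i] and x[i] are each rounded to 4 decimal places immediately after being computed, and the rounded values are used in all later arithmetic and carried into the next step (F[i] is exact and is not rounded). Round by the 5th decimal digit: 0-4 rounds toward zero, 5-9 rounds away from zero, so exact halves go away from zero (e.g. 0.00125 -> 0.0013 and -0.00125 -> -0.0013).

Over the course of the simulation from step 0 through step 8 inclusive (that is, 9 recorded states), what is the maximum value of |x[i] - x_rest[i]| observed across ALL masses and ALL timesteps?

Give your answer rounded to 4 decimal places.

Answer: 3.1110

Derivation:
Step 0: x=[5.0000 13.0000 20.0000] v=[0.0000 2.0000 0.0000]
Step 1: x=[5.1250 13.4375 19.9688] v=[0.5000 1.7500 -0.1250]
Step 2: x=[5.3945 13.7637 19.9210] v=[1.0781 1.3047 -0.1914]
Step 3: x=[5.8121 13.9516 19.8682] v=[1.6704 0.7517 -0.2111]
Step 4: x=[6.3634 14.0006 19.8180] v=[2.2053 0.1960 -0.2007]
Step 5: x=[7.0171 13.9359 19.7735] v=[2.6146 -0.2590 -0.1779]
Step 6: x=[7.7282 13.8036 19.7341] v=[2.8443 -0.5293 -0.1576]
Step 7: x=[8.4440 13.6622 19.6969] v=[2.8632 -0.5655 -0.1489]
Step 8: x=[9.1110 13.5719 19.6586] v=[2.6678 -0.3614 -0.1533]
Max displacement = 3.1110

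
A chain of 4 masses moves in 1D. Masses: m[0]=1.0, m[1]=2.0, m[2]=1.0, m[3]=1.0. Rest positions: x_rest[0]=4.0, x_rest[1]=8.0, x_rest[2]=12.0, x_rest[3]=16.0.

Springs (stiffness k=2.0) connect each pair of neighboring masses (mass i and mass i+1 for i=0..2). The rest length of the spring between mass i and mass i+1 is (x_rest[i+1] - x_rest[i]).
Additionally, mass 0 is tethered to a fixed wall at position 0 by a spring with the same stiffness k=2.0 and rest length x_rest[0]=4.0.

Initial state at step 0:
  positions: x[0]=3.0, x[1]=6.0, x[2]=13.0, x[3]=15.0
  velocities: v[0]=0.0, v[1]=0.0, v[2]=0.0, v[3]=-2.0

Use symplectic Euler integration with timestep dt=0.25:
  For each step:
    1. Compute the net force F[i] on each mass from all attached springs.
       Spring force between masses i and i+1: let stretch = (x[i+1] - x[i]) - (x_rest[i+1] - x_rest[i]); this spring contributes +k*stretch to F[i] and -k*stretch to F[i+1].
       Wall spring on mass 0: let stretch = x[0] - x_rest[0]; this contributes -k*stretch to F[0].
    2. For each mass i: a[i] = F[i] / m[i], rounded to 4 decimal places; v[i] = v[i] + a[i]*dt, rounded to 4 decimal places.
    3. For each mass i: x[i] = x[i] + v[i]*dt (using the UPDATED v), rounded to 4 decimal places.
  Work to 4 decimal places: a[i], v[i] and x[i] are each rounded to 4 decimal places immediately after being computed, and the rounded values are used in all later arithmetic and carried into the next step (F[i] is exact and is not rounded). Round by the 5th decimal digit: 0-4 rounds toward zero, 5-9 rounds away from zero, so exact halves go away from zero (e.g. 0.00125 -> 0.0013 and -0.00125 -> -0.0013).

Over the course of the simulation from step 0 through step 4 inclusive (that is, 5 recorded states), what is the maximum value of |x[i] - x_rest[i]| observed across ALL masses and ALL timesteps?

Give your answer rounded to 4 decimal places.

Answer: 2.9740

Derivation:
Step 0: x=[3.0000 6.0000 13.0000 15.0000] v=[0.0000 0.0000 0.0000 -2.0000]
Step 1: x=[3.0000 6.2500 12.3750 14.7500] v=[0.0000 1.0000 -2.5000 -1.0000]
Step 2: x=[3.0313 6.6797 11.2813 14.7031] v=[0.1250 1.7188 -4.3750 -0.1875]
Step 3: x=[3.1397 7.1690 10.0401 14.7285] v=[0.4336 1.9571 -4.9649 0.1016]
Step 4: x=[3.3593 7.5859 9.0260 14.6679] v=[0.8784 1.6676 -4.0563 -0.2426]
Max displacement = 2.9740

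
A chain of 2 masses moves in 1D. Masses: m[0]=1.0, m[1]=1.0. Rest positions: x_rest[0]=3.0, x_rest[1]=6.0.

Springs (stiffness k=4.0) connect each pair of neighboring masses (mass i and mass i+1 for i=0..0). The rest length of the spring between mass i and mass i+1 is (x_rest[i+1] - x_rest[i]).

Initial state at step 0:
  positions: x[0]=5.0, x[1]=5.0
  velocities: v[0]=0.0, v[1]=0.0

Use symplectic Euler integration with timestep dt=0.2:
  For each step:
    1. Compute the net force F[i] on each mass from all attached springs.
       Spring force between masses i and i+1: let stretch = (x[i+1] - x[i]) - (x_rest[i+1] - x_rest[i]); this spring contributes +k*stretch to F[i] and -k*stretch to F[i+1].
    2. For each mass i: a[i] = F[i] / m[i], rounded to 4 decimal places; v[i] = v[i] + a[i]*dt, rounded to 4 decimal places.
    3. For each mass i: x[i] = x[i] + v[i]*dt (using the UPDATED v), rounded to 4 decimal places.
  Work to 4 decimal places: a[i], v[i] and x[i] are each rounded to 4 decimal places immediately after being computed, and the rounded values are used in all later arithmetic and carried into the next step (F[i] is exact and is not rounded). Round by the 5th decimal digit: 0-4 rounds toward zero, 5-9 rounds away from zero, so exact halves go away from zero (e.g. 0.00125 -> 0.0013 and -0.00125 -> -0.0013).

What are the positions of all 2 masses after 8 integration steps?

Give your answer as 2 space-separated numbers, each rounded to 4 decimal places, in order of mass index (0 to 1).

Answer: 3.7530 6.2470

Derivation:
Step 0: x=[5.0000 5.0000] v=[0.0000 0.0000]
Step 1: x=[4.5200 5.4800] v=[-2.4000 2.4000]
Step 2: x=[3.7136 6.2864] v=[-4.0320 4.0320]
Step 3: x=[2.8388 7.1612] v=[-4.3738 4.3738]
Step 4: x=[2.1756 7.8244] v=[-3.3159 3.3159]
Step 5: x=[1.9362 8.0638] v=[-1.1969 1.1969]
Step 6: x=[2.1972 7.8028] v=[1.3052 -1.3052]
Step 7: x=[2.8751 7.1249] v=[3.3897 -3.3897]
Step 8: x=[3.7530 6.2470] v=[4.3895 -4.3895]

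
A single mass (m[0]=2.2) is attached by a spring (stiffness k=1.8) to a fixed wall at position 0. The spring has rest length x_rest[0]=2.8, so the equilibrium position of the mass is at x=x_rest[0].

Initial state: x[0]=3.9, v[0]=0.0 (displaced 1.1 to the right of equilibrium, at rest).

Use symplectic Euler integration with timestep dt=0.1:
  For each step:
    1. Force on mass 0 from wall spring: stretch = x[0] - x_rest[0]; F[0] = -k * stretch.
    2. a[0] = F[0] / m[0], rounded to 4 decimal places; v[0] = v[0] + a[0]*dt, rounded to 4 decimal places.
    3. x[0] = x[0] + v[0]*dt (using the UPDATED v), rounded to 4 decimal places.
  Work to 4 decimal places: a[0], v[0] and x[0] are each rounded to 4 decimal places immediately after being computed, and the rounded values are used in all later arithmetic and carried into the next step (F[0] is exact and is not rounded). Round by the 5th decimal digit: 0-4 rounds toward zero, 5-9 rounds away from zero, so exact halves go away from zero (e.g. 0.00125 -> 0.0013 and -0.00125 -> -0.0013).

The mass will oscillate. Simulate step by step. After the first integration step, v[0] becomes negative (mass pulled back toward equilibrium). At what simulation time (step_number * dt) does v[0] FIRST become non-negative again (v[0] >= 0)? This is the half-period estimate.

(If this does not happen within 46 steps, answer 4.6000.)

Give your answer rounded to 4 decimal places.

Answer: 3.5000

Derivation:
Step 0: x=[3.9000] v=[0.0000]
Step 1: x=[3.8910] v=[-0.0900]
Step 2: x=[3.8731] v=[-0.1793]
Step 3: x=[3.8464] v=[-0.2671]
Step 4: x=[3.8111] v=[-0.3527]
Step 5: x=[3.7676] v=[-0.4354]
Step 6: x=[3.7161] v=[-0.5146]
Step 7: x=[3.6571] v=[-0.5896]
Step 8: x=[3.5911] v=[-0.6597]
Step 9: x=[3.5187] v=[-0.7244]
Step 10: x=[3.4404] v=[-0.7832]
Step 11: x=[3.3568] v=[-0.8356]
Step 12: x=[3.2687] v=[-0.8812]
Step 13: x=[3.1767] v=[-0.9196]
Step 14: x=[3.0817] v=[-0.9504]
Step 15: x=[2.9844] v=[-0.9735]
Step 16: x=[2.8855] v=[-0.9886]
Step 17: x=[2.7859] v=[-0.9956]
Step 18: x=[2.6865] v=[-0.9945]
Step 19: x=[2.5880] v=[-0.9852]
Step 20: x=[2.4912] v=[-0.9679]
Step 21: x=[2.3969] v=[-0.9426]
Step 22: x=[2.3059] v=[-0.9096]
Step 23: x=[2.2190] v=[-0.8692]
Step 24: x=[2.1368] v=[-0.8217]
Step 25: x=[2.0601] v=[-0.7674]
Step 26: x=[1.9894] v=[-0.7069]
Step 27: x=[1.9253] v=[-0.6406]
Step 28: x=[1.8684] v=[-0.5690]
Step 29: x=[1.8191] v=[-0.4928]
Step 30: x=[1.7779] v=[-0.4125]
Step 31: x=[1.7450] v=[-0.3289]
Step 32: x=[1.7207] v=[-0.2426]
Step 33: x=[1.7053] v=[-0.1543]
Step 34: x=[1.6988] v=[-0.0647]
Step 35: x=[1.7013] v=[0.0254]
First v>=0 after going negative at step 35, time=3.5000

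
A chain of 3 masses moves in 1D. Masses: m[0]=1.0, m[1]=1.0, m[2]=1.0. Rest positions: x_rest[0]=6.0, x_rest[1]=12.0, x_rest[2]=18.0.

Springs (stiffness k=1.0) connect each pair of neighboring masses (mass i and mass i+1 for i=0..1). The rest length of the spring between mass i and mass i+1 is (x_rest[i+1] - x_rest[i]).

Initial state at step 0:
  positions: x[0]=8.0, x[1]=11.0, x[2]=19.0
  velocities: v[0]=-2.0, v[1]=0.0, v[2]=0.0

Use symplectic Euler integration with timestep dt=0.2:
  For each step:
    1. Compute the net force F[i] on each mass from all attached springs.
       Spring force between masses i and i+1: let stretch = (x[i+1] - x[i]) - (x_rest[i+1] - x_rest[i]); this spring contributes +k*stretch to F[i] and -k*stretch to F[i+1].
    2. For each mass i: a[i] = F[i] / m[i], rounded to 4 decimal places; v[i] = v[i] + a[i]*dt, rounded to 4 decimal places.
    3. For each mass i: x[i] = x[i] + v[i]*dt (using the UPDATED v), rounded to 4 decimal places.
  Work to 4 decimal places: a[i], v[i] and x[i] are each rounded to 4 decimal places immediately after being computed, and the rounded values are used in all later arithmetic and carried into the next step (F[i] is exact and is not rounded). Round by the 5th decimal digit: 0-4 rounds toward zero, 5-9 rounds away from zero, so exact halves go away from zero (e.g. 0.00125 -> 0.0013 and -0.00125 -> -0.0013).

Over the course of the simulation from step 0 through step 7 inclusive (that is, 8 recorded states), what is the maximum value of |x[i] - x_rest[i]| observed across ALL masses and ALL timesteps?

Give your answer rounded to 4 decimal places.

Answer: 2.0797

Derivation:
Step 0: x=[8.0000 11.0000 19.0000] v=[-2.0000 0.0000 0.0000]
Step 1: x=[7.4800 11.2000 18.9200] v=[-2.6000 1.0000 -0.4000]
Step 2: x=[6.8688 11.5600 18.7712] v=[-3.0560 1.8000 -0.7440]
Step 3: x=[6.2052 12.0208 18.5740] v=[-3.3178 2.3040 -0.9862]
Step 4: x=[5.5343 12.5111 18.3546] v=[-3.3547 2.4515 -1.0968]
Step 5: x=[4.9024 12.9561 18.1415] v=[-3.1593 2.2248 -1.0655]
Step 6: x=[4.3527 13.2863 17.9610] v=[-2.7486 1.6511 -0.9026]
Step 7: x=[3.9203 13.4462 17.8335] v=[-2.1619 0.7993 -0.6375]
Max displacement = 2.0797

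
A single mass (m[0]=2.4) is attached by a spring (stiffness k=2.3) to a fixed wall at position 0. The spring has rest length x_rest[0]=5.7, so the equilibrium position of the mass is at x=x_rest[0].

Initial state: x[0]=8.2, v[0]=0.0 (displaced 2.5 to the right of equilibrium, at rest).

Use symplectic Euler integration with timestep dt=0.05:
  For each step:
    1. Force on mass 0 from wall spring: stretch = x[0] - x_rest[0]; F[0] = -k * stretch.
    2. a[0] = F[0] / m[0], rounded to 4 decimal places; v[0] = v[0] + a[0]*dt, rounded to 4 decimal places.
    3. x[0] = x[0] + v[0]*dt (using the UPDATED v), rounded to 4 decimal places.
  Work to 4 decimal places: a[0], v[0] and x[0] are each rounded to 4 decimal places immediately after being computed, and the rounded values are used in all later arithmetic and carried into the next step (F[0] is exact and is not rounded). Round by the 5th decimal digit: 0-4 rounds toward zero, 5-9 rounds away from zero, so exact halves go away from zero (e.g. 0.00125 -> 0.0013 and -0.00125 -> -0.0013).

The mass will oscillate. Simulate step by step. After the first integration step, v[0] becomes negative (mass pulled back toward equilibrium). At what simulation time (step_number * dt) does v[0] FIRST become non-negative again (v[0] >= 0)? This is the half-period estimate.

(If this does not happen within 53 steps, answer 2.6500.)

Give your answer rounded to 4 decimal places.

Step 0: x=[8.2000] v=[0.0000]
Step 1: x=[8.1940] v=[-0.1198]
Step 2: x=[8.1820] v=[-0.2393]
Step 3: x=[8.1641] v=[-0.3582]
Step 4: x=[8.1403] v=[-0.4763]
Step 5: x=[8.1106] v=[-0.5932]
Step 6: x=[8.0752] v=[-0.7087]
Step 7: x=[8.0341] v=[-0.8225]
Step 8: x=[7.9874] v=[-0.9343]
Step 9: x=[7.9352] v=[-1.0439]
Step 10: x=[7.8777] v=[-1.1510]
Step 11: x=[7.8149] v=[-1.2554]
Step 12: x=[7.7471] v=[-1.3567]
Step 13: x=[7.6744] v=[-1.4548]
Step 14: x=[7.5969] v=[-1.5494]
Step 15: x=[7.5149] v=[-1.6403]
Step 16: x=[7.4285] v=[-1.7273]
Step 17: x=[7.3380] v=[-1.8101]
Step 18: x=[7.2436] v=[-1.8886]
Step 19: x=[7.1455] v=[-1.9626]
Step 20: x=[7.0439] v=[-2.0319]
Step 21: x=[6.9391] v=[-2.0963]
Step 22: x=[6.8313] v=[-2.1557]
Step 23: x=[6.7208] v=[-2.2099]
Step 24: x=[6.6079] v=[-2.2588]
Step 25: x=[6.4928] v=[-2.3023]
Step 26: x=[6.3758] v=[-2.3403]
Step 27: x=[6.2572] v=[-2.3727]
Step 28: x=[6.1372] v=[-2.3994]
Step 29: x=[6.0162] v=[-2.4204]
Step 30: x=[5.8944] v=[-2.4356]
Step 31: x=[5.7722] v=[-2.4449]
Step 32: x=[5.6498] v=[-2.4484]
Step 33: x=[5.5275] v=[-2.4460]
Step 34: x=[5.4056] v=[-2.4377]
Step 35: x=[5.2844] v=[-2.4236]
Step 36: x=[5.1642] v=[-2.4037]
Step 37: x=[5.0453] v=[-2.3780]
Step 38: x=[4.9280] v=[-2.3466]
Step 39: x=[4.8125] v=[-2.3096]
Step 40: x=[4.6991] v=[-2.2671]
Step 41: x=[4.5881] v=[-2.2191]
Step 42: x=[4.4798] v=[-2.1658]
Step 43: x=[4.3744] v=[-2.1073]
Step 44: x=[4.2722] v=[-2.0438]
Step 45: x=[4.1734] v=[-1.9754]
Step 46: x=[4.0783] v=[-1.9023]
Step 47: x=[3.9871] v=[-1.8246]
Step 48: x=[3.9000] v=[-1.7425]
Step 49: x=[3.8172] v=[-1.6563]
Step 50: x=[3.7389] v=[-1.5661]
Step 51: x=[3.6653] v=[-1.4721]
Step 52: x=[3.5966] v=[-1.3746]
Step 53: x=[3.5329] v=[-1.2738]
v[0] did not become non-negative within 53 steps; using fallback time=2.6500

Answer: 2.6500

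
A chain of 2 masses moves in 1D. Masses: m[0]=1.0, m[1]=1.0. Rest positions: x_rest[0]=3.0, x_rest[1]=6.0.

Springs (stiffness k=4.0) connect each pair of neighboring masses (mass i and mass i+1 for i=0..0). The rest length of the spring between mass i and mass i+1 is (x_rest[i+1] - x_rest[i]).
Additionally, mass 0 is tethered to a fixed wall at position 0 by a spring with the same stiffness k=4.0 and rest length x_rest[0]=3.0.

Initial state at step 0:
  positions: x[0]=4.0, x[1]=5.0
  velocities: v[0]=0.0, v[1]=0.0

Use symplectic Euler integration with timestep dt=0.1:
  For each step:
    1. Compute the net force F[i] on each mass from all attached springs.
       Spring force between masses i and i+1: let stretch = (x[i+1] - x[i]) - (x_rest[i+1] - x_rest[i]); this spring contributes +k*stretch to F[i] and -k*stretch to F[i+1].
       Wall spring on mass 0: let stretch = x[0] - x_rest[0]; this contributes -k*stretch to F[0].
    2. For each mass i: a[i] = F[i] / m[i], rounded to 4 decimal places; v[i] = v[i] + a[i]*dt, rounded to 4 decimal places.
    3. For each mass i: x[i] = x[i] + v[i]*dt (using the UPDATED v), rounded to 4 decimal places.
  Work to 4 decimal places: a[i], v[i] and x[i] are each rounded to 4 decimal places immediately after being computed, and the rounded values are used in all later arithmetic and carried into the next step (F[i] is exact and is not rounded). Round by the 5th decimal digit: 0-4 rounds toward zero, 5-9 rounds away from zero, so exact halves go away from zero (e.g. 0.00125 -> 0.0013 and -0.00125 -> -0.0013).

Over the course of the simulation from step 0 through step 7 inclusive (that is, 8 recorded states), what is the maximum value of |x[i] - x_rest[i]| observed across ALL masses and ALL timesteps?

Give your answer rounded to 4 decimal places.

Answer: 1.0072

Derivation:
Step 0: x=[4.0000 5.0000] v=[0.0000 0.0000]
Step 1: x=[3.8800 5.0800] v=[-1.2000 0.8000]
Step 2: x=[3.6528 5.2320] v=[-2.2720 1.5200]
Step 3: x=[3.3427 5.4408] v=[-3.1014 2.0883]
Step 4: x=[2.9828 5.6857] v=[-3.5992 2.4491]
Step 5: x=[2.6117 5.9425] v=[-3.7112 2.5679]
Step 6: x=[2.2693 6.1861] v=[-3.4236 2.4356]
Step 7: x=[1.9928 6.3930] v=[-2.7646 2.0689]
Max displacement = 1.0072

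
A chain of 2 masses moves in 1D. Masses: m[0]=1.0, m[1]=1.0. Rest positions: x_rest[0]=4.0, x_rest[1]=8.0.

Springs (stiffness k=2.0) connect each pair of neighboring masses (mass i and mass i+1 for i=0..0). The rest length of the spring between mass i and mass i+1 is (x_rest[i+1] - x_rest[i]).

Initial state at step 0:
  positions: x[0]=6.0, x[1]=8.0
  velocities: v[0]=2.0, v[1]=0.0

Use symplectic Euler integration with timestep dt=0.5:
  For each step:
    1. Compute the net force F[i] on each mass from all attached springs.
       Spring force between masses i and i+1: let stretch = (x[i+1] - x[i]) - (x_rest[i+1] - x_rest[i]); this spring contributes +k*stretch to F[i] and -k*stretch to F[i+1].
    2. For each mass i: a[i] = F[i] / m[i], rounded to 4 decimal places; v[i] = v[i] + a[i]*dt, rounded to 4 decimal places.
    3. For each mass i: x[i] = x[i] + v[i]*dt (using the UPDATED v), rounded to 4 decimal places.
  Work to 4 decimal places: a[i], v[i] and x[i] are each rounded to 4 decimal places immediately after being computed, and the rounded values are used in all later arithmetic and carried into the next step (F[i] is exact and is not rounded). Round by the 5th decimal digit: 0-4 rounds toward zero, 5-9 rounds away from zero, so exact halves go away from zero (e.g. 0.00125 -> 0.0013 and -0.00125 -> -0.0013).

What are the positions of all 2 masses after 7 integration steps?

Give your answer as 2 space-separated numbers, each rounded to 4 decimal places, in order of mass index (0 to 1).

Step 0: x=[6.0000 8.0000] v=[2.0000 0.0000]
Step 1: x=[6.0000 9.0000] v=[0.0000 2.0000]
Step 2: x=[5.5000 10.5000] v=[-1.0000 3.0000]
Step 3: x=[5.5000 11.5000] v=[0.0000 2.0000]
Step 4: x=[6.5000 11.5000] v=[2.0000 0.0000]
Step 5: x=[8.0000 11.0000] v=[3.0000 -1.0000]
Step 6: x=[9.0000 11.0000] v=[2.0000 0.0000]
Step 7: x=[9.0000 12.0000] v=[0.0000 2.0000]

Answer: 9.0000 12.0000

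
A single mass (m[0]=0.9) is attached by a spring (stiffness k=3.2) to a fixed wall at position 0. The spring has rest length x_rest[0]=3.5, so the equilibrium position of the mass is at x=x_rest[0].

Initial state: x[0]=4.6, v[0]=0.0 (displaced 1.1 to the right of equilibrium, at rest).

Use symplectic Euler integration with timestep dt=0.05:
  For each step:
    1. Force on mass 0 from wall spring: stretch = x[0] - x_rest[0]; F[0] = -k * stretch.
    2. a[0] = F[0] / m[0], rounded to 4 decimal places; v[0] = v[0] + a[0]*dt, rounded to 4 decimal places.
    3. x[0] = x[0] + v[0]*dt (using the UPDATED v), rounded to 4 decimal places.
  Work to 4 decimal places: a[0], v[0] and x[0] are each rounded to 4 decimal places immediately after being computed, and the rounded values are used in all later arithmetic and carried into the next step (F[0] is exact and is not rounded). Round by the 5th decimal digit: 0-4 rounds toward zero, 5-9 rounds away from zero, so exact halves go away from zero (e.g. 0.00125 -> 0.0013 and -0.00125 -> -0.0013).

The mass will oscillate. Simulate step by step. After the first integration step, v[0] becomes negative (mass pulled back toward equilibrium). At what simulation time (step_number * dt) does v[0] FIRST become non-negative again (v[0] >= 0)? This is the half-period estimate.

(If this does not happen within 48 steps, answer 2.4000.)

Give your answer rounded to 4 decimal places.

Answer: 1.7000

Derivation:
Step 0: x=[4.6000] v=[0.0000]
Step 1: x=[4.5902] v=[-0.1956]
Step 2: x=[4.5707] v=[-0.3894]
Step 3: x=[4.5417] v=[-0.5797]
Step 4: x=[4.5035] v=[-0.7649]
Step 5: x=[4.4563] v=[-0.9433]
Step 6: x=[4.4006] v=[-1.1133]
Step 7: x=[4.3369] v=[-1.2734]
Step 8: x=[4.2658] v=[-1.4222]
Step 9: x=[4.1879] v=[-1.5583]
Step 10: x=[4.1039] v=[-1.6806]
Step 11: x=[4.0145] v=[-1.7880]
Step 12: x=[3.9205] v=[-1.8795]
Step 13: x=[3.8228] v=[-1.9543]
Step 14: x=[3.7222] v=[-2.0117]
Step 15: x=[3.6196] v=[-2.0512]
Step 16: x=[3.5160] v=[-2.0725]
Step 17: x=[3.4122] v=[-2.0753]
Step 18: x=[3.3092] v=[-2.0597]
Step 19: x=[3.2079] v=[-2.0258]
Step 20: x=[3.1092] v=[-1.9739]
Step 21: x=[3.0140] v=[-1.9044]
Step 22: x=[2.9231] v=[-1.8180]
Step 23: x=[2.8373] v=[-1.7154]
Step 24: x=[2.7574] v=[-1.5976]
Step 25: x=[2.6841] v=[-1.4656]
Step 26: x=[2.6181] v=[-1.3206]
Step 27: x=[2.5599] v=[-1.1638]
Step 28: x=[2.5101] v=[-0.9967]
Step 29: x=[2.4691] v=[-0.8207]
Step 30: x=[2.4372] v=[-0.6374]
Step 31: x=[2.4148] v=[-0.4485]
Step 32: x=[2.4020] v=[-0.2556]
Step 33: x=[2.3990] v=[-0.0604]
Step 34: x=[2.4058] v=[0.1353]
First v>=0 after going negative at step 34, time=1.7000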